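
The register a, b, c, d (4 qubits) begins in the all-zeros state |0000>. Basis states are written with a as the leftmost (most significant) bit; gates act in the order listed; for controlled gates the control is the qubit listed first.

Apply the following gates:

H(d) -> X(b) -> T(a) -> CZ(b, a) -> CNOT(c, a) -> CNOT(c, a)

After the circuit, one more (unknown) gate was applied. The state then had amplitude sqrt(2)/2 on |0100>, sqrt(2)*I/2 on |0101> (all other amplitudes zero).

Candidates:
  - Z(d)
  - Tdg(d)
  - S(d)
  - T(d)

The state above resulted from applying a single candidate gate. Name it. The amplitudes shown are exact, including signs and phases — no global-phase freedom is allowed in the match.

The unique candidate consistent with the amplitudes is S(d).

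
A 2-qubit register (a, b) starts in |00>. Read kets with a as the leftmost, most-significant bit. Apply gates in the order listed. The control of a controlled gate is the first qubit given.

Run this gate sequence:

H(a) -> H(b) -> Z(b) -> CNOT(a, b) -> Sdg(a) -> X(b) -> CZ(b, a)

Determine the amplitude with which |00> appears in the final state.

The final state's coefficient on |00> equals -1/2.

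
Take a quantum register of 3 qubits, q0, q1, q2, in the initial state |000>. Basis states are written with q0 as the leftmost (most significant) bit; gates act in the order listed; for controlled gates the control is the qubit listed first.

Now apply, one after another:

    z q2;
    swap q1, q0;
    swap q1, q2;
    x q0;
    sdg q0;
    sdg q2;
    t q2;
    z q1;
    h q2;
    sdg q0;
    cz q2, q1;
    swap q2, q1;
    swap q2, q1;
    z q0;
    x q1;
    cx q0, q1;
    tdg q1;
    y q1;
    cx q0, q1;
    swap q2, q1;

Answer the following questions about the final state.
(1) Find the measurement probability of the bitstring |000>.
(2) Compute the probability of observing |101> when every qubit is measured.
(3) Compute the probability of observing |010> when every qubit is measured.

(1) Outcome |000> occurs with probability 0. Key observation: steps 12-13 multiply out to the identity, so the circuit reduces to the remaining gates.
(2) Outcome |101> occurs with probability 0.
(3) Outcome |010> occurs with probability 0.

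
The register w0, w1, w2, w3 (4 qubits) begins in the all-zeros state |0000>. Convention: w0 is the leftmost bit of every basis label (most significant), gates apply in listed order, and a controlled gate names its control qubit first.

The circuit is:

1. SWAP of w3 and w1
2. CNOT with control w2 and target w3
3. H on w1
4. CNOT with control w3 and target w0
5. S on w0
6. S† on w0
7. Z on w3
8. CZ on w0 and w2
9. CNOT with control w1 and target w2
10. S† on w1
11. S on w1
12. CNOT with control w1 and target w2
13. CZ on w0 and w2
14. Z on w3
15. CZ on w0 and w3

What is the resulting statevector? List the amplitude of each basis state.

The final amplitudes are sqrt(2)/2 on |0000>, sqrt(2)/2 on |0100>, and 0 on every other basis state. Key observation: the block from step 7 through step 14 cancels to the identity and can be dropped.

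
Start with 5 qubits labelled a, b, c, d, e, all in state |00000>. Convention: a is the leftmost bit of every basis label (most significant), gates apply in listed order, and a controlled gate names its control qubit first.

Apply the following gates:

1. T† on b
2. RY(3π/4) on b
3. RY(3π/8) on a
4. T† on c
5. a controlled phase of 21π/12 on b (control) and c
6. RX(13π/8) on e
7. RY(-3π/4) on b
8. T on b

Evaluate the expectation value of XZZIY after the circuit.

In the final state, XZZIY has expectation sqrt(2)/4 + 1/2.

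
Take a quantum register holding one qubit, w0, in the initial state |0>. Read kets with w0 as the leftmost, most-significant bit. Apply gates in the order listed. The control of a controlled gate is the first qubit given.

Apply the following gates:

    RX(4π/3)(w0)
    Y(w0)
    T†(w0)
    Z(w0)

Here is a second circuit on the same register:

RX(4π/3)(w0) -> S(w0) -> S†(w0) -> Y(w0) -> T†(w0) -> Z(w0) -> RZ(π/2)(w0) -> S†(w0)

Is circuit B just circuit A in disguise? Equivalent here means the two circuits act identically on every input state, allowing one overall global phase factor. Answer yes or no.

Yes: on every input state the two circuits agree up to one overall phase factor.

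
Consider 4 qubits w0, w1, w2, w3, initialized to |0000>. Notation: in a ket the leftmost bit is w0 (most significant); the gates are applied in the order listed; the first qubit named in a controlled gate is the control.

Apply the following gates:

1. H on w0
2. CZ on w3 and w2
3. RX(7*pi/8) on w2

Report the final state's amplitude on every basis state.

The final amplitudes are sqrt(2)*sin(pi/16)/2 on |0000>, -sqrt(2)*I*cos(pi/16)/2 on |0010>, sqrt(2)*sin(pi/16)/2 on |1000>, -sqrt(2)*I*cos(pi/16)/2 on |1010>, and 0 on every other basis state.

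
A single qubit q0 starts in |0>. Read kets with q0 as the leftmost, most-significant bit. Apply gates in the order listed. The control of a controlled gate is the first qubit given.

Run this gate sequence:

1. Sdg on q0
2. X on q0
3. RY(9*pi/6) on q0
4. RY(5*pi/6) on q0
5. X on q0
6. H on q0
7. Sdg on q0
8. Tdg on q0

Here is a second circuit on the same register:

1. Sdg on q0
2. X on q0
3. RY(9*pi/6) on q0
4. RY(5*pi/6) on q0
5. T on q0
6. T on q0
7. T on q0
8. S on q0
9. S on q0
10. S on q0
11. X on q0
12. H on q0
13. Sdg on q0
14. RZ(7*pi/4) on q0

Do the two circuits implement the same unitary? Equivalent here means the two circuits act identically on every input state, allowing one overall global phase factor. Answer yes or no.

No, they are not equivalent — no single phase factor reconciles the two unitaries.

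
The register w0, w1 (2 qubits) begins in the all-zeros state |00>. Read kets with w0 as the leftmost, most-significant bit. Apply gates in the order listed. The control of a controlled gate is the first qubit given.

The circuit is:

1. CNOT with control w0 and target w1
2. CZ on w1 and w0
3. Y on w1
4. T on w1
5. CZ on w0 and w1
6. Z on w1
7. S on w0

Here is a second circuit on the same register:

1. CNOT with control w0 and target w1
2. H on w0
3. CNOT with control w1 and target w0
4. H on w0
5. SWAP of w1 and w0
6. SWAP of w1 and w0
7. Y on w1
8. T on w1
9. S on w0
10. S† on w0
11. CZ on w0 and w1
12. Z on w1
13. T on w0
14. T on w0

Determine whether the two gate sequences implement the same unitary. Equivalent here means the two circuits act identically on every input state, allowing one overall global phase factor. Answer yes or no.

Yes: on every input state the two circuits agree up to one overall phase factor.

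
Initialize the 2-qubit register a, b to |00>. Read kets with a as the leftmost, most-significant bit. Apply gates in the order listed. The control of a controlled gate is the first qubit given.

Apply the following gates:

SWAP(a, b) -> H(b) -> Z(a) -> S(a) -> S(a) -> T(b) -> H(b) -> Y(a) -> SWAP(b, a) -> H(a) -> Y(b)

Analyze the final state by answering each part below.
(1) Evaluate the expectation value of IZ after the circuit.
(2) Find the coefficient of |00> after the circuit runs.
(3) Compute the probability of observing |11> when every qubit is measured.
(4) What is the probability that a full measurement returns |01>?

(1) The observable IZ averages to 1.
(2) |00> carries amplitude sqrt(2)/2 in the final state.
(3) The probability of measuring |11> is 0.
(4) The probability of measuring |01> is 0.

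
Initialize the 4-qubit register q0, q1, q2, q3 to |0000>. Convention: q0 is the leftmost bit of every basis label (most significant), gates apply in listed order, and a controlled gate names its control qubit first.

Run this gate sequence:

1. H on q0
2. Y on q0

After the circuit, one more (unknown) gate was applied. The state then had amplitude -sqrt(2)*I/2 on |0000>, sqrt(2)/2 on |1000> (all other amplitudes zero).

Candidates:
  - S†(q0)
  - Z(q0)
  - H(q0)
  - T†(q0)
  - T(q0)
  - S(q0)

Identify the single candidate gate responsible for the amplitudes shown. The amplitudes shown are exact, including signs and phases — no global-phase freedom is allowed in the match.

The applied gate was S†(q0).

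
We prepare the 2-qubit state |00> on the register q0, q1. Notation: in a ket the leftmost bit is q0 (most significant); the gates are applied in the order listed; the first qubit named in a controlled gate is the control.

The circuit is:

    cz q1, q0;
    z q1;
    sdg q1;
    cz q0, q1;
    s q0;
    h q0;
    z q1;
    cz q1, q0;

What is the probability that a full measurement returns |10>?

Outcome |10> occurs with probability 1/2.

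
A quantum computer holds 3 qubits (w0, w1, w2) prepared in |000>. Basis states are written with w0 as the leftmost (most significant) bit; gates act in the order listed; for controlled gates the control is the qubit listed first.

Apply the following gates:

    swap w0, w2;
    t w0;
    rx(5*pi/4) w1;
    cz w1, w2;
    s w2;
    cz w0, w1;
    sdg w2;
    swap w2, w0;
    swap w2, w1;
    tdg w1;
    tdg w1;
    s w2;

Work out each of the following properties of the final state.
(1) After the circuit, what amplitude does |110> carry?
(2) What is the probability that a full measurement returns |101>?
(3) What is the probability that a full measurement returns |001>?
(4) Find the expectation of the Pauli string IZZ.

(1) The amplitude on |110> is 0.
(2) Outcome |101> occurs with probability 0.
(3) A full measurement returns |001> with probability sqrt(2)/4 + 1/2.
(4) In the final state, IZZ has expectation -sqrt(2)/2.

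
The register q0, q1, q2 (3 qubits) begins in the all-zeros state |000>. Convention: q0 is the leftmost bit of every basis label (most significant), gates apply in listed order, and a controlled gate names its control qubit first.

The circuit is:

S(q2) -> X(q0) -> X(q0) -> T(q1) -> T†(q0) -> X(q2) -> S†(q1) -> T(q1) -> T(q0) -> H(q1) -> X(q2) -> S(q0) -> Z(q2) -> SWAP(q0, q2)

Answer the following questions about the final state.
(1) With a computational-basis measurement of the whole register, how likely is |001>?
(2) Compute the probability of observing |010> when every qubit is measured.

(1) A full measurement returns |001> with probability 0.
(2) Outcome |010> occurs with probability 1/2.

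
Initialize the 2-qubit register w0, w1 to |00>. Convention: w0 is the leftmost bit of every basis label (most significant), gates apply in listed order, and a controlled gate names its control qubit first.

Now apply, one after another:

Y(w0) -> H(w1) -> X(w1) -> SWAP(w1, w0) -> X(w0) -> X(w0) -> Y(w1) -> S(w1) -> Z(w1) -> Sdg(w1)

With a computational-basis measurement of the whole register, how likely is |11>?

A full measurement returns |11> with probability 0.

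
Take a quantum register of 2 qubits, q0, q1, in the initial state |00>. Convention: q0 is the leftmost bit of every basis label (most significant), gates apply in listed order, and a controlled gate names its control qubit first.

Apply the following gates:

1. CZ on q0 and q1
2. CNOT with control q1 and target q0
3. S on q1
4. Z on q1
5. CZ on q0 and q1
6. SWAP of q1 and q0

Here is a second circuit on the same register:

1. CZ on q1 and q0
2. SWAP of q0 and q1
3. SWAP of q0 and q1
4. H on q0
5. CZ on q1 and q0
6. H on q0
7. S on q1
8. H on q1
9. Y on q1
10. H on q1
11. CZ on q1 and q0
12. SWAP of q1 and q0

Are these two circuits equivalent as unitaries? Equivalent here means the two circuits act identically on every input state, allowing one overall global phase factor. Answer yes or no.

No, they are not equivalent — no single phase factor reconciles the two unitaries.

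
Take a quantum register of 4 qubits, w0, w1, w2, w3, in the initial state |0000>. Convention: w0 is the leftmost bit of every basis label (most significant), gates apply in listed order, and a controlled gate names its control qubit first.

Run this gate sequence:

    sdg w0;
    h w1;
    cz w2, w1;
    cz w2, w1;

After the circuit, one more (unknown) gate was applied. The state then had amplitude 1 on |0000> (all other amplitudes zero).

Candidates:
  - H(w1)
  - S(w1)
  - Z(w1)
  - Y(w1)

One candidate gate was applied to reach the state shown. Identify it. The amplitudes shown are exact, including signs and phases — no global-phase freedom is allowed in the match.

It was H(w1) that produced the state shown. Key observation: the block from step 3 through step 4 cancels to the identity and can be dropped.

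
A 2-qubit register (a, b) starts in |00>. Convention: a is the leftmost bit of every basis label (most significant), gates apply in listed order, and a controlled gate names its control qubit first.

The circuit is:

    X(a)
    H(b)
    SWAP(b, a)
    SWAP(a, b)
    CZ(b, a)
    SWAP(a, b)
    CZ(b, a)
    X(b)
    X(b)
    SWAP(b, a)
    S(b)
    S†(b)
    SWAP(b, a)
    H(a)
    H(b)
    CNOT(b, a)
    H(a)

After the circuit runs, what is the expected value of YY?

The observable YY averages to -1.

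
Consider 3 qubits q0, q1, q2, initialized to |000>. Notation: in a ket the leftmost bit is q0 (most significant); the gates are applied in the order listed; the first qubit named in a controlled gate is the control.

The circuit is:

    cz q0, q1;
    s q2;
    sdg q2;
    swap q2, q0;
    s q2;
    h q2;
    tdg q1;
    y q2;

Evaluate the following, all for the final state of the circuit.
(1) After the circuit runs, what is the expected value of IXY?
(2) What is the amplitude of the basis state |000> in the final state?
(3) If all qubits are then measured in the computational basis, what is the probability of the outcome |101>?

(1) The expectation value of IXY is 0. Key observation: the block from step 2 through step 3 cancels to the identity and can be dropped.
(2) The amplitude on |000> is -sqrt(2)*I/2.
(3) The probability of measuring |101> is 0.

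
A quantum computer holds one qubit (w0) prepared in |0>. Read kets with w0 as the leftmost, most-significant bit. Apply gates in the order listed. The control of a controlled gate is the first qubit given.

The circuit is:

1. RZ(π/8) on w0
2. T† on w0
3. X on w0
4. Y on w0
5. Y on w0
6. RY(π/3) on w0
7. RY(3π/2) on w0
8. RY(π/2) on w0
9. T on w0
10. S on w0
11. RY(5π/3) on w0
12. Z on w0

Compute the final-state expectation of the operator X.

The expectation value of X is sqrt(3)*(-2 - sqrt(2))/8.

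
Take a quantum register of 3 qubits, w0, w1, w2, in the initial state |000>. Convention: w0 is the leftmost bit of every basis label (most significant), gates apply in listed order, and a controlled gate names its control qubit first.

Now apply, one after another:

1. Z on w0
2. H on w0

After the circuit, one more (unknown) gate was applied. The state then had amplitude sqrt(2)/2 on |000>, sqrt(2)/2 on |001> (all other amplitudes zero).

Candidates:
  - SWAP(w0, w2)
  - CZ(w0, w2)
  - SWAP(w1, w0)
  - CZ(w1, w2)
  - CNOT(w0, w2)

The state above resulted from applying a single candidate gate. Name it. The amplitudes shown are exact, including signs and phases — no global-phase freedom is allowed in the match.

It was SWAP(w0, w2) that produced the state shown.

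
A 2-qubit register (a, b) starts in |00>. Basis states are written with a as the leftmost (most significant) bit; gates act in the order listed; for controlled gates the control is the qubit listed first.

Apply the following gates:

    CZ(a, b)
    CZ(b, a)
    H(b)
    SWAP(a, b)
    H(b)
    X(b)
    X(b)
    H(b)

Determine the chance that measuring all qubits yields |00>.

The probability of measuring |00> is 1/2. Key observation: the block from step 5 through step 8 cancels to the identity and can be dropped.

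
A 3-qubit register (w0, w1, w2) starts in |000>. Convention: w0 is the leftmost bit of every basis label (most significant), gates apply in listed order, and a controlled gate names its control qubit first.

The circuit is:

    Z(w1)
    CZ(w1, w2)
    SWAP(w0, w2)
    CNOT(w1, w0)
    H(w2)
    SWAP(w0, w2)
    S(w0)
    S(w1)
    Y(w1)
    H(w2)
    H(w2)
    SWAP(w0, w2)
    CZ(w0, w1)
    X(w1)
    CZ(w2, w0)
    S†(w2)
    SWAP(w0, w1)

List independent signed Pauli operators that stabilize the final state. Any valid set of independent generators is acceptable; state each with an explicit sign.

The final state is stabilized by the group generated by +IIX, +ZII, +IZI; other independent generating sets are equally valid. Key observation: gates 10-11 undo each other exactly, leaving only the rest of the circuit to track.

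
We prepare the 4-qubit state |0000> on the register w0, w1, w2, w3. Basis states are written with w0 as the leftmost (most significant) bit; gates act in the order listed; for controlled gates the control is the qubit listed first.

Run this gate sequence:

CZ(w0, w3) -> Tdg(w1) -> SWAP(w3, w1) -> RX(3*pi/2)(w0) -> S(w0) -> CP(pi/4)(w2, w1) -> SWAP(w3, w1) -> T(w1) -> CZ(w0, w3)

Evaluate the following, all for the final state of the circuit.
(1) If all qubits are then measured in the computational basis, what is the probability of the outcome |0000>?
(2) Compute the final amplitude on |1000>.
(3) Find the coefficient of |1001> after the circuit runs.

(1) The probability of measuring |0000> is 1/2.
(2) The amplitude on |1000> is sqrt(2)/2.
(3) |1001> carries amplitude 0 in the final state.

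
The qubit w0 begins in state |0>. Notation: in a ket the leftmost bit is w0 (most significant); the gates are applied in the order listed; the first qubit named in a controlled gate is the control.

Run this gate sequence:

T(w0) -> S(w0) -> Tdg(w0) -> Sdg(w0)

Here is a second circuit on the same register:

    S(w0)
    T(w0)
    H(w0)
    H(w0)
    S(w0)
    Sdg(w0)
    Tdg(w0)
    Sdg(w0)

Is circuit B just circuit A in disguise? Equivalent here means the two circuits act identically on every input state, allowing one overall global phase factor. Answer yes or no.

Yes — the two circuits implement the same unitary up to a global phase.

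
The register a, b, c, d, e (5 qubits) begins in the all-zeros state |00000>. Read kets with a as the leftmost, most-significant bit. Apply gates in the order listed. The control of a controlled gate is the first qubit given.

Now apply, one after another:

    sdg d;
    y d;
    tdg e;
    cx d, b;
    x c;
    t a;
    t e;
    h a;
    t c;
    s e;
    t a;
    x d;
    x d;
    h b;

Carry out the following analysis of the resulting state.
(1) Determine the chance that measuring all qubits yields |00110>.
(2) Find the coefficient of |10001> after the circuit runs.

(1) The probability of measuring |00110> is 1/4. Key observation: the block from step 12 through step 13 cancels to the identity and can be dropped.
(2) The final state's coefficient on |10001> equals 0.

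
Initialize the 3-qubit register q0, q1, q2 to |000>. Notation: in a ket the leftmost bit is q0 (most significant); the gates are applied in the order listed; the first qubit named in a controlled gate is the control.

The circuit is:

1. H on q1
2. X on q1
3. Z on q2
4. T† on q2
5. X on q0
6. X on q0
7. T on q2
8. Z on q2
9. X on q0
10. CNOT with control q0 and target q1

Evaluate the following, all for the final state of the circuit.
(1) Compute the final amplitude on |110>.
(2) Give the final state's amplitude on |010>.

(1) The final state's coefficient on |110> equals sqrt(2)/2.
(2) The final state's coefficient on |010> equals 0.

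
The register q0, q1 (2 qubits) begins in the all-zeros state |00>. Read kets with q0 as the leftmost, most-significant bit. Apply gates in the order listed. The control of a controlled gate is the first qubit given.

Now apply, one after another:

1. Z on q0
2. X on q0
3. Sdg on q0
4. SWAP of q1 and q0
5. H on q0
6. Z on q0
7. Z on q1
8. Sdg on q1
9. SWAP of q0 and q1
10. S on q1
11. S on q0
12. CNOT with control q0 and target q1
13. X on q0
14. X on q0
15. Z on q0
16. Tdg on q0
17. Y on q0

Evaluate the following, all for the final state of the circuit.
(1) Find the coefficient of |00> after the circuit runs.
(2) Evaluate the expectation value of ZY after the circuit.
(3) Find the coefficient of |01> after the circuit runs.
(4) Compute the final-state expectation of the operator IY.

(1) |00> carries amplitude sqrt(2)*exp(I*pi/4)/2 in the final state.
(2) In the final state, ZY has expectation 1.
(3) The final state's coefficient on |01> equals sqrt(2)*exp(3*I*pi/4)/2.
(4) The observable IY averages to 1.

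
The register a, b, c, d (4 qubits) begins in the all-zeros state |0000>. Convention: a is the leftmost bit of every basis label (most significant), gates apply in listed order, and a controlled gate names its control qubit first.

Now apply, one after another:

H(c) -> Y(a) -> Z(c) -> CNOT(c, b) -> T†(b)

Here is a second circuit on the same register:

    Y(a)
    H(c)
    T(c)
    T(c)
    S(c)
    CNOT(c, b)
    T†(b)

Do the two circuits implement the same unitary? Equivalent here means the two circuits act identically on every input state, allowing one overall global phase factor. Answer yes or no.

Yes, they are equivalent — the unitaries differ by at most a global phase.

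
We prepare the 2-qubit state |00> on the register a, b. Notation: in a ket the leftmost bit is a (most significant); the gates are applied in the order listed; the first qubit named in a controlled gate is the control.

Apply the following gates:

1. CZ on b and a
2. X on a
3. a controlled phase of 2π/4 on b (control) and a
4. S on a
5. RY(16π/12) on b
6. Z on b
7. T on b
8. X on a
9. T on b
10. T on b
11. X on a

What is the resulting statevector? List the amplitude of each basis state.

The final amplitudes are 0 on |00>, 0 on |01>, -I/2 on |10>, sqrt(3)*exp(I*pi/4)/2 on |11>.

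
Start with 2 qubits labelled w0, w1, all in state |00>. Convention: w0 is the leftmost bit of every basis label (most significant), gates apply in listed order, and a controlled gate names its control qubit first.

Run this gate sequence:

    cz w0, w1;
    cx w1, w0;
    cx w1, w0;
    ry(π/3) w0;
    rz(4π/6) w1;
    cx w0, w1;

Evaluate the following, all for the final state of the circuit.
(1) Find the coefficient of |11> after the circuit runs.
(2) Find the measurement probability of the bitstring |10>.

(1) |11> carries amplitude -exp(2*I*pi/3)/2 in the final state. Key observation: gates 2-3 undo each other exactly, leaving only the rest of the circuit to track.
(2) Outcome |10> occurs with probability 0.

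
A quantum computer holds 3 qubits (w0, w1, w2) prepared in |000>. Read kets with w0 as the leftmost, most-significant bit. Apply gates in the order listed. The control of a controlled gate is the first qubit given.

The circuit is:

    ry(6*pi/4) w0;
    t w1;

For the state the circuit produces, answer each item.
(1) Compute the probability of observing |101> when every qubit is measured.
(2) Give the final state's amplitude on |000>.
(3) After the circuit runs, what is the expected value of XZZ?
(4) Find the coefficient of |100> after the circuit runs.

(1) Outcome |101> occurs with probability 0.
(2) |000> carries amplitude -sqrt(2)/2 in the final state.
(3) The observable XZZ averages to -1.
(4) |100> carries amplitude sqrt(2)/2 in the final state.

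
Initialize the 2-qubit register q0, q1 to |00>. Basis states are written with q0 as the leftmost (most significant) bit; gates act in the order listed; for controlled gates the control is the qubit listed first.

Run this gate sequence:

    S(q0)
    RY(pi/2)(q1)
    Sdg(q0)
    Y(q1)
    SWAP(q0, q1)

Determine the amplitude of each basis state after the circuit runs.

The resulting statevector has amplitude -sqrt(2)*I/2 on |00>, 0 on |01>, sqrt(2)*I/2 on |10>, 0 on |11>.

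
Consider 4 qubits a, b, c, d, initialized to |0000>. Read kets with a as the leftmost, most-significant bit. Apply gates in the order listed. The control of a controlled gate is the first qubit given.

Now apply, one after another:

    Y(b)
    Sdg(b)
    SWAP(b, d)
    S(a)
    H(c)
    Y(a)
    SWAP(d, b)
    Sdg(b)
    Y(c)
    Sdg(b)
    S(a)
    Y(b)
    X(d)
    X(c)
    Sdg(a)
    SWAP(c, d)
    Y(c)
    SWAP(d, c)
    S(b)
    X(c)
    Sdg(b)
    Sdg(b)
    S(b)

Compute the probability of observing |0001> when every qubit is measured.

A full measurement returns |0001> with probability 0.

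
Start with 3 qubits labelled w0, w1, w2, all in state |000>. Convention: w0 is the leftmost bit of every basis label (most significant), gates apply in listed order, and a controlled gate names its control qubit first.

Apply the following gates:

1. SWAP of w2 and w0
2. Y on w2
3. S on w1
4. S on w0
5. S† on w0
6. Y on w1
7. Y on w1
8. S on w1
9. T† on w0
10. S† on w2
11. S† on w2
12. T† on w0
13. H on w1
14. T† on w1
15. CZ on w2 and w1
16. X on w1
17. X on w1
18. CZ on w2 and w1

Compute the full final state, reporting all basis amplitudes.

The resulting statevector has amplitude -sqrt(2)*I/2 on |001>, -sqrt(2)*exp(I*pi/4)/2 on |011>, and 0 on every other basis state. Key observation: steps 15-18 multiply out to the identity, so the circuit reduces to the remaining gates.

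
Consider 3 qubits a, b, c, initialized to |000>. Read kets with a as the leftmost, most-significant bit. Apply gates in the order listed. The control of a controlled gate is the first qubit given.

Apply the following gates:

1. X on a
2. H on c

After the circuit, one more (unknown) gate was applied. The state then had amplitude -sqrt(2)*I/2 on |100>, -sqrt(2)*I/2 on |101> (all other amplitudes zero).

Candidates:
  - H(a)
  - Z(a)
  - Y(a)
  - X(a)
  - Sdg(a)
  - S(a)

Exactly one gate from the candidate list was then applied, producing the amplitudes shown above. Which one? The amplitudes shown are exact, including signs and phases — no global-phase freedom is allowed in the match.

The applied gate was Sdg(a).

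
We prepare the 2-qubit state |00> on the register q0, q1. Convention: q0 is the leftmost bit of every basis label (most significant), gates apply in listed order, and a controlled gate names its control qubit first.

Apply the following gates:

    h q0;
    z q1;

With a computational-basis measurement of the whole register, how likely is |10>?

A full measurement returns |10> with probability 1/2.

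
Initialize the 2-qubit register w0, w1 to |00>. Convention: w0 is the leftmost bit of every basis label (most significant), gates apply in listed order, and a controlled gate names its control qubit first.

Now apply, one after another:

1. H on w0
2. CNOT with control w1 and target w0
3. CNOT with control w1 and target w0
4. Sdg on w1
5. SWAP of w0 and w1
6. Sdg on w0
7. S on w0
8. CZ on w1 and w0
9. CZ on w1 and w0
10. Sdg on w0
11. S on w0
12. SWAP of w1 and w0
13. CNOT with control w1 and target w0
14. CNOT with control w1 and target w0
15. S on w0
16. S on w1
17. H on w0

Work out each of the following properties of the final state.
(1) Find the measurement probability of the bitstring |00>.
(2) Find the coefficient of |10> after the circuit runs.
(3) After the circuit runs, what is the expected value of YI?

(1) A full measurement returns |00> with probability 1/2. Key observation: the block from step 6 through step 11 cancels to the identity and can be dropped.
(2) The amplitude on |10> is 1/2 - I/2.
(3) The observable YI averages to -1.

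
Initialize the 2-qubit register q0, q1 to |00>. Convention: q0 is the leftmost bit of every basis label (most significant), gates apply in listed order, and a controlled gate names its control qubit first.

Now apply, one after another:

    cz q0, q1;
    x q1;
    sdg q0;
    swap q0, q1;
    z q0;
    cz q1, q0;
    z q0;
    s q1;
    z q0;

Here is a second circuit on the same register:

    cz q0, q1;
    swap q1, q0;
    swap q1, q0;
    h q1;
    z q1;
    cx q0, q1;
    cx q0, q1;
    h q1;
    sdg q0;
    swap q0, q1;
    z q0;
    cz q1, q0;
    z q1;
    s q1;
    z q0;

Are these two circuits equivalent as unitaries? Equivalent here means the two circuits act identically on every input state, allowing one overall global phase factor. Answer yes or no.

No — the two circuits implement different unitaries, even allowing a global phase.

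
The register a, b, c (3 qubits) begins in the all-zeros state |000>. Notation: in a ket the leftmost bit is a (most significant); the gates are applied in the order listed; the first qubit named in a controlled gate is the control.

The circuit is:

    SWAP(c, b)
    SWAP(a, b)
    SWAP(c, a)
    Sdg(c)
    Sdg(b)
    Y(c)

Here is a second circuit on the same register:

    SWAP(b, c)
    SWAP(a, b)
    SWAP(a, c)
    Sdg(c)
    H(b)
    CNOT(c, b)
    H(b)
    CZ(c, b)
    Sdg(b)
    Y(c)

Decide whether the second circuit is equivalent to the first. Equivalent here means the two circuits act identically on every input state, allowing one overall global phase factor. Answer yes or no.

Yes — the two circuits implement the same unitary up to a global phase.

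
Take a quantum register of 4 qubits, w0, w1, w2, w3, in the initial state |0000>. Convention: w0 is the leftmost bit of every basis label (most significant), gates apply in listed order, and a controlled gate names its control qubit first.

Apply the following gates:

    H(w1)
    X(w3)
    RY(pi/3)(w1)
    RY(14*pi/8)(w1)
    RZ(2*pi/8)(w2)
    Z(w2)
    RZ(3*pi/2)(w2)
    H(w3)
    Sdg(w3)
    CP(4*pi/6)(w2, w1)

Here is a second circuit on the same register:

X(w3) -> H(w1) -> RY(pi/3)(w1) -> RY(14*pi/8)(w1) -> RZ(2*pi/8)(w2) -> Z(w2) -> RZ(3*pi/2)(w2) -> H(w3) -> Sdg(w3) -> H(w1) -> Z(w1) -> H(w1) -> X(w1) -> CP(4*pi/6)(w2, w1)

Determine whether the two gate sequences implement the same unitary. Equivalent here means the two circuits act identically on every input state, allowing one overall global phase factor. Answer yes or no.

Yes, they are equivalent — the unitaries differ by at most a global phase.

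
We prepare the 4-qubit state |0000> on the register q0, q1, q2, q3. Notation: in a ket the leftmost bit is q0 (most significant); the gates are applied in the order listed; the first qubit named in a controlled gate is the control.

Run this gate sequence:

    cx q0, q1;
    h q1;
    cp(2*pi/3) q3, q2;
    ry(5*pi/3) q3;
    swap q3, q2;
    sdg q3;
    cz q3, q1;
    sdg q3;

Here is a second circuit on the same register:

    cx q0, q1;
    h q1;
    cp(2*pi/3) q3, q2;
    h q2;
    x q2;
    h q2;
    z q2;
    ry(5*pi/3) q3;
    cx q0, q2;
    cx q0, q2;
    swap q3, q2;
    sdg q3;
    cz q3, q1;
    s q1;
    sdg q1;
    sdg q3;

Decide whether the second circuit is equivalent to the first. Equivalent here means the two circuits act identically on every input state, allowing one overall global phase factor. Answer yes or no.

Yes: on every input state the two circuits agree up to one overall phase factor.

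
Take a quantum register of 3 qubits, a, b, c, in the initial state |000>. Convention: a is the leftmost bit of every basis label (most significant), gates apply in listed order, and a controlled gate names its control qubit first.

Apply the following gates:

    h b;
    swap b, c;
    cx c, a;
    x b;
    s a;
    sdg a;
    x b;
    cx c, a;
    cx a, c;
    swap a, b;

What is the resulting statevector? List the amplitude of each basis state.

After the circuit, the state carries amplitude sqrt(2)/2 on |000>, sqrt(2)/2 on |001>, and 0 on every other basis state. Key observation: gates 3-8 undo each other exactly, leaving only the rest of the circuit to track.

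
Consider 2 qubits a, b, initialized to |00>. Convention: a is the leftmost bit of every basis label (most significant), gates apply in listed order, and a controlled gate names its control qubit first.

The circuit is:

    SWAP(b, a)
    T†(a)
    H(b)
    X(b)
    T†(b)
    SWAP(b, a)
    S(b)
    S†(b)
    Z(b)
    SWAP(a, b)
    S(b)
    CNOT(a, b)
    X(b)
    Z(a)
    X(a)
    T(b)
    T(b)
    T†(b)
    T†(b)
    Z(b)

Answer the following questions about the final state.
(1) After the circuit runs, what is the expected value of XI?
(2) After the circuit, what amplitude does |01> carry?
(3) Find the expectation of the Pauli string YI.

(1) The expectation value of XI is 0. Key observation: gates 16-19 undo each other exactly, leaving only the rest of the circuit to track.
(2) The final state's coefficient on |01> equals 0.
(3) The observable YI averages to 0.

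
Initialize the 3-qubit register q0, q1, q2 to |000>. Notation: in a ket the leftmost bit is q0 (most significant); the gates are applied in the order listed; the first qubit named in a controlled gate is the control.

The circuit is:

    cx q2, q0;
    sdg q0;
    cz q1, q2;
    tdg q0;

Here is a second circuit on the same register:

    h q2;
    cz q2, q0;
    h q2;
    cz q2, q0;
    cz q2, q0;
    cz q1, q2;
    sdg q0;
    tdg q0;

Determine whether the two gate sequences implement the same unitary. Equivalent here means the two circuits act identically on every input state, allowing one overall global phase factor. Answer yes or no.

No — the two circuits implement different unitaries, even allowing a global phase.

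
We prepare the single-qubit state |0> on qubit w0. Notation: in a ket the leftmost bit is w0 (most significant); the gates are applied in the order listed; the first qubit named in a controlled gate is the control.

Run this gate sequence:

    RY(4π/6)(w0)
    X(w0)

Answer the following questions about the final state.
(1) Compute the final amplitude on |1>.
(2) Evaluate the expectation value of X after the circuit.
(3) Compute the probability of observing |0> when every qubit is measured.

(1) The final state's coefficient on |1> equals 1/2.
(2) The expectation value of X is sqrt(3)/2.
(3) A full measurement returns |0> with probability 3/4.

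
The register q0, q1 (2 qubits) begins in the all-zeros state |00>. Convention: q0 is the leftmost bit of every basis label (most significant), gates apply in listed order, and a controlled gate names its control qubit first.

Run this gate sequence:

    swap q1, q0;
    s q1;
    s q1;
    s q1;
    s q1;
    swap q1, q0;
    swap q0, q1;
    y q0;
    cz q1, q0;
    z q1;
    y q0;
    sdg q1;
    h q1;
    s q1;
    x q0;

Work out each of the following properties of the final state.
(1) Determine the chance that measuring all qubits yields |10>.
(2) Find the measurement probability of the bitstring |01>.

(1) The probability of measuring |10> is 1/2. Key observation: steps 2-5 multiply out to the identity, so the circuit reduces to the remaining gates.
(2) The probability of measuring |01> is 0.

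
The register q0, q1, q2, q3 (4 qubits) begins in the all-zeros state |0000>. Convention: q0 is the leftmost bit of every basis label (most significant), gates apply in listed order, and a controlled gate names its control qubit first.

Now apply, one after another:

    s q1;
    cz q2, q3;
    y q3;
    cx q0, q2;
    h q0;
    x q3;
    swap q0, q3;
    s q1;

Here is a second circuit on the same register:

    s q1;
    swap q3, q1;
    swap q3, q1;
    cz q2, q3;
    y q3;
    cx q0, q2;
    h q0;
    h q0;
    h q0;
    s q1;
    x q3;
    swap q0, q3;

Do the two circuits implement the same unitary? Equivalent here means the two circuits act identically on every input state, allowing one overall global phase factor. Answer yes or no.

Yes, they are equivalent — the unitaries differ by at most a global phase.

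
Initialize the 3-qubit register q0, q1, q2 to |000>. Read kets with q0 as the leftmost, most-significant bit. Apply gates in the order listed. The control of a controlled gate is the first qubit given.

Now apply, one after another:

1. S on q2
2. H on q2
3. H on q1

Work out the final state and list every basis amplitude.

After the circuit, the state carries amplitude 1/2 on |000>, 1/2 on |001>, 1/2 on |010>, 1/2 on |011>, 0 on |100>, 0 on |101>, 0 on |110>, 0 on |111>.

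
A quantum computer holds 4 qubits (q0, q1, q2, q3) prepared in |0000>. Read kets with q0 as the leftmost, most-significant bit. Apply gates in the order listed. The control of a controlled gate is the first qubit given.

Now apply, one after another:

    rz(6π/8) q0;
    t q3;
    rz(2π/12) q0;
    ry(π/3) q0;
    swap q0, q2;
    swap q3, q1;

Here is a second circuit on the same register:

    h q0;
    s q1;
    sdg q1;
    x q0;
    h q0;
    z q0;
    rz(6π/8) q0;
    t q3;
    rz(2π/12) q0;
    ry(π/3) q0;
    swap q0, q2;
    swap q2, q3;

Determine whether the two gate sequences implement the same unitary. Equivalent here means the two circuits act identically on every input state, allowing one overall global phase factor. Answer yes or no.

No: there is an input state on which the two circuits produce genuinely different outputs (not merely differing by a phase).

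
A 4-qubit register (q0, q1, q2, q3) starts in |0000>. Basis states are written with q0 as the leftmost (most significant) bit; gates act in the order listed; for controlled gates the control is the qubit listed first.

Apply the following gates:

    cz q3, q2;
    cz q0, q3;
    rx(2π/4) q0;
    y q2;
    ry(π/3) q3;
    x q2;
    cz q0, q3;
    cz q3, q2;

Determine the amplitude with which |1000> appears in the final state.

The final state's coefficient on |1000> equals sqrt(6)/4.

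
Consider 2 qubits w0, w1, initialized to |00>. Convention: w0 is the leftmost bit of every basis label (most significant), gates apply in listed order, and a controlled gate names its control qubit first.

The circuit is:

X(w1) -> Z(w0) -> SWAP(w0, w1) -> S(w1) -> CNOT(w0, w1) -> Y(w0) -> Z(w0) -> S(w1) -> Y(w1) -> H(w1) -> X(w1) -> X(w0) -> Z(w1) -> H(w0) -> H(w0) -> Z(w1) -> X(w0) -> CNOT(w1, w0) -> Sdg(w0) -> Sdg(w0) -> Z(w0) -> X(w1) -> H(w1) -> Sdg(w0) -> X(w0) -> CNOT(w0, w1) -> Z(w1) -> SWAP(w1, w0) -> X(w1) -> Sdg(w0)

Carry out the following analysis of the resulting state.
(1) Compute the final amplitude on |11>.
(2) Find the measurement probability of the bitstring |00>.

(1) The amplitude on |11> is -I/2.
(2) The probability of measuring |00> is 1/4.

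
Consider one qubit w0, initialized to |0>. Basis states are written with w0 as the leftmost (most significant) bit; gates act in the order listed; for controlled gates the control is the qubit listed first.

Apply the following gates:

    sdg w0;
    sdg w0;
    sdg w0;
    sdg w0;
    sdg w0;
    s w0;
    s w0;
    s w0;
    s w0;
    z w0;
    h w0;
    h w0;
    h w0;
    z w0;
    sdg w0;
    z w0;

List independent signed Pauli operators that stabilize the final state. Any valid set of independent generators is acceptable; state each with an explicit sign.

The final state is stabilized by the group generated by -Y; other independent generating sets are equally valid. Key observation: gates 6-9 undo each other exactly, leaving only the rest of the circuit to track.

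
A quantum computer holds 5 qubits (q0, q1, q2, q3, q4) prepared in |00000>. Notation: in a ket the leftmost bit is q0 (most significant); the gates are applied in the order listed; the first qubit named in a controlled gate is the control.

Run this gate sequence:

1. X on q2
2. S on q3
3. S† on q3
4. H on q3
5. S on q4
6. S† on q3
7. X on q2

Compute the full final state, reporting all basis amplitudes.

The resulting statevector has amplitude sqrt(2)/2 on |00000>, -sqrt(2)*I/2 on |00010>, and 0 on every other basis state.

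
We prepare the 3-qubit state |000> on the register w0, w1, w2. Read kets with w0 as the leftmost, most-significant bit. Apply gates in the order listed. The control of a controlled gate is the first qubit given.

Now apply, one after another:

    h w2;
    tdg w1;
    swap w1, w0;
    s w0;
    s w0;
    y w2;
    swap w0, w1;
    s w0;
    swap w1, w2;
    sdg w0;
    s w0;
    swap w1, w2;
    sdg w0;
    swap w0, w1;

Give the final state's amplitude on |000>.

The final state's coefficient on |000> equals -sqrt(2)*I/2. Key observation: gates 7-14 undo each other exactly, leaving only the rest of the circuit to track.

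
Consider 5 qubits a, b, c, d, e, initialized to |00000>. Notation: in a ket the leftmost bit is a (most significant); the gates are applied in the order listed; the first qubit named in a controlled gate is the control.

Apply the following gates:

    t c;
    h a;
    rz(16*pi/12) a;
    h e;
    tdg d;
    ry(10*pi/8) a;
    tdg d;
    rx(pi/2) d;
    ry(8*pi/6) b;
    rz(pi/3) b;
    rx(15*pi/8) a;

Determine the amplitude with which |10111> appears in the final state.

The amplitude on |10111> is 0.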